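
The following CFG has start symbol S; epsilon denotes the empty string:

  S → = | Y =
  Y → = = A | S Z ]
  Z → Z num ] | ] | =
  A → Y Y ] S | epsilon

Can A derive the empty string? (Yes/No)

A has an epsilon-production, so A ⇒ epsilon.

Yes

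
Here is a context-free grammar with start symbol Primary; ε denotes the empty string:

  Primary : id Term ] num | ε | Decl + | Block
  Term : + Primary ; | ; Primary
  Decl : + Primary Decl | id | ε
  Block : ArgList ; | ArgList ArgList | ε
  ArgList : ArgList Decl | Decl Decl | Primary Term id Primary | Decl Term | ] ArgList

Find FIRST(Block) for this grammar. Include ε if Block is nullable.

From Block : ArgList ;: ArgList nullable, take FIRST(ArgList) ∪ {;} = { +, ;, ], id }.
From Block : ArgList ArgList: ArgList, ArgList nullable, take FIRST(ArgList) ∪ FIRST(ArgList) = { +, ;, ], id }; also ε since the whole RHS is nullable.
Block : ε contributes ε.
Union: FIRST(Block) = { +, ;, ], id, ε }.

{ +, ;, ], id, ε }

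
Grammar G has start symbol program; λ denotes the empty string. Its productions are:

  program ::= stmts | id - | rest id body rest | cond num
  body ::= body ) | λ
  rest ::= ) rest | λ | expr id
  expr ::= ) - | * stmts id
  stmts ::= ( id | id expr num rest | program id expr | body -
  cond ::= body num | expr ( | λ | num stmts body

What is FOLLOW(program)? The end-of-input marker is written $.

program is the start symbol, so $ ∈ FOLLOW(program).
In stmts ::= program id expr: add FIRST(id expr) = { id }.
Union: FOLLOW(program) = { $, id }.

{ $, id }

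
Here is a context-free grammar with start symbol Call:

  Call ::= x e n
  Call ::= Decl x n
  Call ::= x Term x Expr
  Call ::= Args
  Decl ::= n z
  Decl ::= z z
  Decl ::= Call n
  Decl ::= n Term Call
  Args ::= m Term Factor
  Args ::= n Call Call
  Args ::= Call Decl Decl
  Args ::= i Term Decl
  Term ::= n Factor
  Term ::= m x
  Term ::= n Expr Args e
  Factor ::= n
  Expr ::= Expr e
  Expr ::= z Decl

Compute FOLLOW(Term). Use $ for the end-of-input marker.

{ i, m, n, x, z }

In Call ::= x Term x Expr: add FIRST(x Expr) = { x }.
In Decl ::= n Term Call: add FIRST(Call) = { i, m, n, x, z }.
In Args ::= m Term Factor: add FIRST(Factor) = { n }.
In Args ::= i Term Decl: add FIRST(Decl) = { i, m, n, x, z }.
Union: FOLLOW(Term) = { i, m, n, x, z }.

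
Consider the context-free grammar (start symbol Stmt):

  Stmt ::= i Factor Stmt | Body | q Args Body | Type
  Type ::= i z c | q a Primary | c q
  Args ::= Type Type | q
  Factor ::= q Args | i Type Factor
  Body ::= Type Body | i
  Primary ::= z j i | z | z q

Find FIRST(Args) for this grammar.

{ c, i, q }

From Args ::= Type Type: add FIRST(Type) = { c, i, q }.
Args ::= q contributes {q}.
Union: FIRST(Args) = { c, i, q }.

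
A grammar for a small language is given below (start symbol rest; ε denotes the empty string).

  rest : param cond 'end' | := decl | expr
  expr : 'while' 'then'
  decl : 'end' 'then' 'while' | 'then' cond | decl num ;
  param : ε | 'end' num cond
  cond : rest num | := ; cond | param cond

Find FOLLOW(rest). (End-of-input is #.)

{ #, num }

rest is the start symbol, so # ∈ FOLLOW(rest).
In cond : rest num: add FIRST(num) = { num }.
Union: FOLLOW(rest) = { #, num }.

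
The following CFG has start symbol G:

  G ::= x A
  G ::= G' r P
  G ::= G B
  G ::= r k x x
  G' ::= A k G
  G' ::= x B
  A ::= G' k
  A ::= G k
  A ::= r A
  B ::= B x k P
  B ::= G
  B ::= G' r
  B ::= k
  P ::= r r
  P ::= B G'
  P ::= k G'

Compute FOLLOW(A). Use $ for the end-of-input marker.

In G ::= x A: A is at the end, add FOLLOW(G) = { $, k, r, x }.
In G' ::= A k G: add FIRST(k G) = { k }.
In A ::= r A: A is at the end, add FOLLOW(A) = { $, k, r, x }.
Union: FOLLOW(A) = { $, k, r, x }.

{ $, k, r, x }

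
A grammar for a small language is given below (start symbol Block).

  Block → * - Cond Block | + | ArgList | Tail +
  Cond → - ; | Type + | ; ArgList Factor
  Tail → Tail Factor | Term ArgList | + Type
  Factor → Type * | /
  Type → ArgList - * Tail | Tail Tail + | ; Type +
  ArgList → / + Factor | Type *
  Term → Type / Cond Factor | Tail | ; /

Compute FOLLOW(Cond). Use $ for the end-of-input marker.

In Block → * - Cond Block: add FIRST(Block) = { *, +, /, ; }.
In Term → Type / Cond Factor: add FIRST(Factor) = { +, /, ; }.
Union: FOLLOW(Cond) = { *, +, /, ; }.

{ *, +, /, ; }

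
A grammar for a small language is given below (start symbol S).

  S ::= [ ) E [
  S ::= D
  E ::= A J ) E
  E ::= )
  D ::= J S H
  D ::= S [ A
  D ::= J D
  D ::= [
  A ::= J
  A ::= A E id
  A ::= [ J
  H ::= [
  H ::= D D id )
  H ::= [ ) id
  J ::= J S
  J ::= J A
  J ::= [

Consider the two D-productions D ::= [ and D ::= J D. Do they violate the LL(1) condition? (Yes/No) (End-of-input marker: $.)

FIRST([) = { [ } and FIRST(J D) = { [ }.
Both contain [, so the two alternatives are not disjoint — LL(1) conflict.

Yes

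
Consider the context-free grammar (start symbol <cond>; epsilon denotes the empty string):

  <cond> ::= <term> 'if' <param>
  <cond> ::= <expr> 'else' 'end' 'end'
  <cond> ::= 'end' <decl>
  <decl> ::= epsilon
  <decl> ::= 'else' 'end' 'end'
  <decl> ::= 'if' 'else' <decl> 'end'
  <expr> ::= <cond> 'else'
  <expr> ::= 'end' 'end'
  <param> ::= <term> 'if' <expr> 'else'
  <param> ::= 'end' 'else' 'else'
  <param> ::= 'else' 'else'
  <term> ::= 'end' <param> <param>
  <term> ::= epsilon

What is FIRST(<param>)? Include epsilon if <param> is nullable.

{ 'else', 'end', 'if' }

From <param> ::= <term> 'if' <expr> 'else': <term> nullable, take FIRST(<term>) ∪ {'if'} = { 'end', 'if' }.
<param> ::= 'end' 'else' 'else' contributes {'end'}.
<param> ::= 'else' 'else' contributes {'else'}.
Union: FIRST(<param>) = { 'else', 'end', 'if' }.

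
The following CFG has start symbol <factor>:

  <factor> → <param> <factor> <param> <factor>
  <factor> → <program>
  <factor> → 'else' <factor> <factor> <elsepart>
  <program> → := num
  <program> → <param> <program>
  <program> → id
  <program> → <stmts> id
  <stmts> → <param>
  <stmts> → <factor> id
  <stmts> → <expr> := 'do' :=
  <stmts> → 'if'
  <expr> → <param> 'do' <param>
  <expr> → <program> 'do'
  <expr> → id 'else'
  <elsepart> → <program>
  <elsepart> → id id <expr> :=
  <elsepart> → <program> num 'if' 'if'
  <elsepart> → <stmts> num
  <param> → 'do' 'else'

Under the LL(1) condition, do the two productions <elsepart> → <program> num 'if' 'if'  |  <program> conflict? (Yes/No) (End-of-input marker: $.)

Yes

FIRST(<program> num 'if' 'if') = { 'do', 'else', 'if', :=, id } and FIRST(<program>) = { 'do', 'else', 'if', :=, id }.
Both contain 'do', so the two alternatives are not disjoint — LL(1) conflict.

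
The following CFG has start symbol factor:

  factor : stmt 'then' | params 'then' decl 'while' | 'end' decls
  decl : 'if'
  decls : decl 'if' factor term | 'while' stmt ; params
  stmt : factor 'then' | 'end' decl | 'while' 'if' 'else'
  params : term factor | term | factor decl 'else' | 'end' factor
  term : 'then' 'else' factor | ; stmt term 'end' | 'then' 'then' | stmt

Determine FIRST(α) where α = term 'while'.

{ 'end', 'then', 'while', ; }

Add FIRST(term) = { 'end', 'then', 'while', ; }; term is not nullable, stop.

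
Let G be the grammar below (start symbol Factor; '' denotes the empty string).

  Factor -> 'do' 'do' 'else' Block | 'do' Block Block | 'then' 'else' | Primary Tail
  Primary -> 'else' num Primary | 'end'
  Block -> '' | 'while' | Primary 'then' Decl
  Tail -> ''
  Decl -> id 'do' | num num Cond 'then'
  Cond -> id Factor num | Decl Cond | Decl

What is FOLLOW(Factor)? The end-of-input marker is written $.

{ $, num }

Factor is the start symbol, so $ ∈ FOLLOW(Factor).
In Cond -> id Factor num: add FIRST(num) = { num }.
Union: FOLLOW(Factor) = { $, num }.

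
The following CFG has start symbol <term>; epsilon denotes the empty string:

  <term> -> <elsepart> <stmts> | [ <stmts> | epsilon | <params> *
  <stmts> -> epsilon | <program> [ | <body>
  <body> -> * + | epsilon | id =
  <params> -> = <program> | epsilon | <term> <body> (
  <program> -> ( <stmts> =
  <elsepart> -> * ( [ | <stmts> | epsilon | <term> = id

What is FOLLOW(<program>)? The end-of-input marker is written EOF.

{ *, [ }

In <stmts> -> <program> [: add FIRST([) = { [ }.
In <params> -> = <program>: <program> is at the end, add FOLLOW(<params>) = { * }.
Union: FOLLOW(<program>) = { *, [ }.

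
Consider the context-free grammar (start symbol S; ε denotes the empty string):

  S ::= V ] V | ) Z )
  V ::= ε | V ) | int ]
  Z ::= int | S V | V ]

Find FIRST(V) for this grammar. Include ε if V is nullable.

V ::= ε contributes ε.
From V ::= V ): V nullable, take FIRST(V) ∪ {)} = { ), int }.
V ::= int ] contributes {int}.
Union: FIRST(V) = { ), int, ε }.

{ ), int, ε }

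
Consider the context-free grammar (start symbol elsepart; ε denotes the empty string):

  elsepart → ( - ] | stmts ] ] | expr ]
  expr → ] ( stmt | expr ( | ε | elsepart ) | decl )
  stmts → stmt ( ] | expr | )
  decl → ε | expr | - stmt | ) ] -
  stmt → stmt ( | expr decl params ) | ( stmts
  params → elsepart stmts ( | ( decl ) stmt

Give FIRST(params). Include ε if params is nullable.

From params → elsepart stmts (: add FIRST(elsepart) = { (, ), -, ] }.
params → ( decl ) stmt contributes {(}.
Union: FIRST(params) = { (, ), -, ] }.

{ (, ), -, ] }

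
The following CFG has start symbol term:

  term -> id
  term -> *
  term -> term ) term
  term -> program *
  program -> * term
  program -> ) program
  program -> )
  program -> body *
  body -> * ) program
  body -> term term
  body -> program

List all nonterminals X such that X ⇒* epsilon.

{ } (none)

No nonterminal has an empty production or an RHS whose symbols are all nullable.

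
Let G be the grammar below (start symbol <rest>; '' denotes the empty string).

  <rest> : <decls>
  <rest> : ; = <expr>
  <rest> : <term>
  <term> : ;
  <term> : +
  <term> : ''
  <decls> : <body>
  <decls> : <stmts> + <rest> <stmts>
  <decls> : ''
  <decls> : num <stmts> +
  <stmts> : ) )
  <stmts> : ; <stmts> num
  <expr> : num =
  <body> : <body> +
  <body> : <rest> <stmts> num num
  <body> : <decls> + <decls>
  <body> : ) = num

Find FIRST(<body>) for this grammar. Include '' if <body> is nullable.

{ ), +, ;, num }

From <body> : <body> +: add FIRST(<body>) = { ), +, ;, num }.
From <body> : <rest> <stmts> num num: <rest> nullable, take FIRST(<rest>) ∪ FIRST(<stmts>) = { ), +, ;, num }.
From <body> : <decls> + <decls>: <decls> nullable, take FIRST(<decls>) ∪ {+} = { ), +, ;, num }.
<body> : ) = num contributes {)}.
Union: FIRST(<body>) = { ), +, ;, num }.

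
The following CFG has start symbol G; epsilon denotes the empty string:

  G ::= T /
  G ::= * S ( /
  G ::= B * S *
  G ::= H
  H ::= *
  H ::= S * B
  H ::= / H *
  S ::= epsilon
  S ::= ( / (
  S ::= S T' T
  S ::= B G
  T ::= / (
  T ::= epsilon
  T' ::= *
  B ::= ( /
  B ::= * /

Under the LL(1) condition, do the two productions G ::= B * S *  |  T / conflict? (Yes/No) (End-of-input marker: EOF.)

FIRST(B * S *) = { (, * } and FIRST(T /) = { / }.
The FIRST sets are disjoint and neither alternative is nullable — no conflict.

No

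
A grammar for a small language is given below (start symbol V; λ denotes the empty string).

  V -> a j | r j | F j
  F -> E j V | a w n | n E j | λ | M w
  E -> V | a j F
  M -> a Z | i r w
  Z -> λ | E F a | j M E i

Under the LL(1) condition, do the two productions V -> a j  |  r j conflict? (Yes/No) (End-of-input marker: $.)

FIRST(a j) = { a } and FIRST(r j) = { r }.
The FIRST sets are disjoint and neither alternative is nullable — no conflict.

No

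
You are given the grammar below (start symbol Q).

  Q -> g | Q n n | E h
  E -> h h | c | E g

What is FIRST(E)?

{ c, h }

E -> h h contributes {h}.
E -> c contributes {c}.
From E -> E g: add FIRST(E) = { c, h }.
Union: FIRST(E) = { c, h }.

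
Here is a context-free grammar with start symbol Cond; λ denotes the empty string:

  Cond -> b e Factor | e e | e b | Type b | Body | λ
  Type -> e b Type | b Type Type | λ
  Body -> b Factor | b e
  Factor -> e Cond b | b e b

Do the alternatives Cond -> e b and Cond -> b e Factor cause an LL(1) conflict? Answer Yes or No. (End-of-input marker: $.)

No

FIRST(e b) = { e } and FIRST(b e Factor) = { b }.
The FIRST sets are disjoint and neither alternative is nullable — no conflict.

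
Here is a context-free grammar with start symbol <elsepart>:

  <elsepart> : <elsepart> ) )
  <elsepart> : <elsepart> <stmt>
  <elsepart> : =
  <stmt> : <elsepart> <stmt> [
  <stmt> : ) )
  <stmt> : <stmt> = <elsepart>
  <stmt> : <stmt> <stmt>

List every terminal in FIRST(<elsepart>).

From <elsepart> : <elsepart> ) ): add FIRST(<elsepart>) = { = }.
From <elsepart> : <elsepart> <stmt>: add FIRST(<elsepart>) = { = }.
<elsepart> : = contributes {=}.
Union: FIRST(<elsepart>) = { = }.

{ = }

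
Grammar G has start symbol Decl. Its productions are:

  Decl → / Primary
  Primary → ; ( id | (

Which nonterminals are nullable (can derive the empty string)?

No nonterminal has an empty production or an RHS whose symbols are all nullable.

{ } (none)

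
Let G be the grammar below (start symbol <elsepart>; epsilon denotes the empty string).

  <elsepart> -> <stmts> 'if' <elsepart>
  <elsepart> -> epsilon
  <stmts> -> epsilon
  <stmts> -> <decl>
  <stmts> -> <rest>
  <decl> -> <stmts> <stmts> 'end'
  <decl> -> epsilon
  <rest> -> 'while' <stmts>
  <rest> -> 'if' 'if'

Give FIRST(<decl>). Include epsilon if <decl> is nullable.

From <decl> -> <stmts> <stmts> 'end': <stmts>, <stmts> nullable, take FIRST(<stmts>) ∪ FIRST(<stmts>) ∪ {'end'} = { 'end', 'if', 'while' }.
<decl> -> epsilon contributes epsilon.
Union: FIRST(<decl>) = { 'end', 'if', 'while', epsilon }.

{ 'end', 'if', 'while', epsilon }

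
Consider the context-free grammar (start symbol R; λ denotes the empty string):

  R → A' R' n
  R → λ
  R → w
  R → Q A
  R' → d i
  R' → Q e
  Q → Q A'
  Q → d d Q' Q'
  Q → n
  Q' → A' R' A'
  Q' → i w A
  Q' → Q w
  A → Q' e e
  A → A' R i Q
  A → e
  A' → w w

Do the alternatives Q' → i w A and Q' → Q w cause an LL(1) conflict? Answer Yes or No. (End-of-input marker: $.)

No

FIRST(i w A) = { i } and FIRST(Q w) = { d, n }.
The FIRST sets are disjoint and neither alternative is nullable — no conflict.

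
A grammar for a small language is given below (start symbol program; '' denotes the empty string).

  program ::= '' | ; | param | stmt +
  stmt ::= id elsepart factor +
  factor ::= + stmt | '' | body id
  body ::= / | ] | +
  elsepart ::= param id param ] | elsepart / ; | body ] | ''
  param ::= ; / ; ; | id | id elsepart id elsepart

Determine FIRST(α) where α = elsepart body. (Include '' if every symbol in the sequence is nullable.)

Add FIRST(elsepart)\{''} = { +, /, ;, ], id }; elsepart is nullable, continue.
Add FIRST(body) = { +, /, ] }; body is not nullable, stop.

{ +, /, ;, ], id }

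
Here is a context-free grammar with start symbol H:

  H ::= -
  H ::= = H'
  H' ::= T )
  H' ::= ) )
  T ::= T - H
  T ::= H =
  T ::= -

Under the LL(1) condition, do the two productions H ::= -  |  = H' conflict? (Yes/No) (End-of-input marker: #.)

FIRST(-) = { - } and FIRST(= H') = { = }.
The FIRST sets are disjoint and neither alternative is nullable — no conflict.

No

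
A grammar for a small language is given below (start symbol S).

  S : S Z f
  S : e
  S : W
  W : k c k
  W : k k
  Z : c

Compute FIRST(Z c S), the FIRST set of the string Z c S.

Add FIRST(Z) = { c }; Z is not nullable, stop.

{ c }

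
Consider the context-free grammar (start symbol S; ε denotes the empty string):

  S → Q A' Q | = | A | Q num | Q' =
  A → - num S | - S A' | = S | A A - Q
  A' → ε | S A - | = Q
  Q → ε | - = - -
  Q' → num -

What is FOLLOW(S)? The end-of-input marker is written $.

S is the start symbol, so $ ∈ FOLLOW(S).
In A → - num S: S is at the end, add FOLLOW(A) = { $, -, =, num }.
In A → - S A': add FIRST(A')\{ε} = { -, =, num }.
  Since A' is nullable, also add FOLLOW(A) = { $, -, =, num }.
In A → = S: S is at the end, add FOLLOW(A) = { $, -, =, num }.
In A' → S A -: add FIRST(A -) = { -, = }.
Union: FOLLOW(S) = { $, -, =, num }.

{ $, -, =, num }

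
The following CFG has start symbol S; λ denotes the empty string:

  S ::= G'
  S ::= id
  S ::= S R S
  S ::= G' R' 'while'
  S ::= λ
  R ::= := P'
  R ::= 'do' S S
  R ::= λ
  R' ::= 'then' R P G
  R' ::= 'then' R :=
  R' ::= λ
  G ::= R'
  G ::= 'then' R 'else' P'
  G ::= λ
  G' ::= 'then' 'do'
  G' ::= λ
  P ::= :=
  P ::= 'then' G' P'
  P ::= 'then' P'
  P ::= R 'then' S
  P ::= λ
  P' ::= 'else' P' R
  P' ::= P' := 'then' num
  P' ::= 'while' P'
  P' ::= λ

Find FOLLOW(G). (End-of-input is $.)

In R' ::= 'then' R P G: G is at the end, add FOLLOW(R') = { 'while' }.
Union: FOLLOW(G) = { 'while' }.

{ 'while' }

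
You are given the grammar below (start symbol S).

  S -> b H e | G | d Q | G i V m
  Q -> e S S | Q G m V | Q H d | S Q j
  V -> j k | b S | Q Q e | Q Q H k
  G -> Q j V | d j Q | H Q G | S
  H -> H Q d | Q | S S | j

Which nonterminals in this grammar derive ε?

No nonterminal has an empty production or an RHS whose symbols are all nullable.

{ } (none)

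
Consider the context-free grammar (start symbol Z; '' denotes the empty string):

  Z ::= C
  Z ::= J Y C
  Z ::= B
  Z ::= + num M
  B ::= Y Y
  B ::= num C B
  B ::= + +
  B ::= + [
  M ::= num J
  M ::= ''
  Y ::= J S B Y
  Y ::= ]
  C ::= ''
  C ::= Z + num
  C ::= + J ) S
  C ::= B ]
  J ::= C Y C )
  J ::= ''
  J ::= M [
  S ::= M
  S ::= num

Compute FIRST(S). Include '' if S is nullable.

From S ::= M: add FIRST(M) = { num, '' } (including '' since M is nullable).
S ::= num contributes {num}.
Union: FIRST(S) = { num, '' }.

{ num, '' }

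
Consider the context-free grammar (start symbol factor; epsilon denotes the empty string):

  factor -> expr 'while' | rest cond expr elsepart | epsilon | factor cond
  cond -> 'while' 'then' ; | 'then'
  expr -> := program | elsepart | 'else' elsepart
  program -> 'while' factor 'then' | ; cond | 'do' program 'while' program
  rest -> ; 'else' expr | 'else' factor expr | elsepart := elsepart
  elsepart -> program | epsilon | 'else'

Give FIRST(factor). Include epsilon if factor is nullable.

From factor -> expr 'while': expr nullable, take FIRST(expr) ∪ {'while'} = { 'do', 'else', 'while', :=, ; }.
From factor -> rest cond expr elsepart: add FIRST(rest) = { 'do', 'else', 'while', :=, ; }.
factor -> epsilon contributes epsilon.
From factor -> factor cond: factor nullable, take FIRST(factor) ∪ FIRST(cond) = { 'do', 'else', 'then', 'while', :=, ; }.
Union: FIRST(factor) = { 'do', 'else', 'then', 'while', :=, ;, epsilon }.

{ 'do', 'else', 'then', 'while', :=, ;, epsilon }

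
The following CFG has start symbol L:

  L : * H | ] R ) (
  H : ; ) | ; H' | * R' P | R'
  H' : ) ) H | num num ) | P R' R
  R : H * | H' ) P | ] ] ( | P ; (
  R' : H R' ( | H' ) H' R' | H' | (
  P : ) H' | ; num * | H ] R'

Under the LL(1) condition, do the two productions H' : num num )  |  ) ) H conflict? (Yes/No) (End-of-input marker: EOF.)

No

FIRST(num num )) = { num } and FIRST() ) H) = { ) }.
The FIRST sets are disjoint and neither alternative is nullable — no conflict.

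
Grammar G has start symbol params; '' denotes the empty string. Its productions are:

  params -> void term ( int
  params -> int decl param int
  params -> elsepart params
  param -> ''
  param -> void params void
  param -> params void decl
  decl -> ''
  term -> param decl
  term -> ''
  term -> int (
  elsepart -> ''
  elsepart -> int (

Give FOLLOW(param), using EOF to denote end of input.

{ (, int }

In params -> int decl param int: add FIRST(int) = { int }.
In term -> param decl: add FIRST(decl)\{''} = {  }.
  Since decl is nullable, also add FOLLOW(term) = { ( }.
Union: FOLLOW(param) = { (, int }.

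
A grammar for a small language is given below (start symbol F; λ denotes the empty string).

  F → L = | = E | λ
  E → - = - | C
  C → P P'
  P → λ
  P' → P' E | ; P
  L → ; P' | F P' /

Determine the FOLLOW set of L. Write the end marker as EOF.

In F → L =: add FIRST(=) = { = }.
Union: FOLLOW(L) = { = }.

{ = }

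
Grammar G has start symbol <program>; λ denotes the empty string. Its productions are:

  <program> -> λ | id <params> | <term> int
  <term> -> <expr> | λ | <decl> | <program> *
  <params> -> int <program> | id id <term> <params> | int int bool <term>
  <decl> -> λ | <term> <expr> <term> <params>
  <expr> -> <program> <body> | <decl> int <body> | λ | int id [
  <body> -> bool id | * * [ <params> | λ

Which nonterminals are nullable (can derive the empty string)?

Directly nullable (have an λ-production): <program>, <term>, <decl>, <expr>, <body>.
No other nonterminal has a production whose RHS symbols are all nullable.

{ <body>, <decl>, <expr>, <program>, <term> }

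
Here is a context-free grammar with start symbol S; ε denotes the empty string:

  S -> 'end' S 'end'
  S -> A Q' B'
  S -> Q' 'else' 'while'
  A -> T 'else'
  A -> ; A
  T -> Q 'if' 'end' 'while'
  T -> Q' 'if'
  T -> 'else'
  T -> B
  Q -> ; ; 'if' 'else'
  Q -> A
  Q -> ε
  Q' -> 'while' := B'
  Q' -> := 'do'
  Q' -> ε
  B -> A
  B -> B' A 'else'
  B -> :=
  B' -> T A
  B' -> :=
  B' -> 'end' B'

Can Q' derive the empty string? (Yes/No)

Q' has an ε-production, so Q' ⇒ ε.

Yes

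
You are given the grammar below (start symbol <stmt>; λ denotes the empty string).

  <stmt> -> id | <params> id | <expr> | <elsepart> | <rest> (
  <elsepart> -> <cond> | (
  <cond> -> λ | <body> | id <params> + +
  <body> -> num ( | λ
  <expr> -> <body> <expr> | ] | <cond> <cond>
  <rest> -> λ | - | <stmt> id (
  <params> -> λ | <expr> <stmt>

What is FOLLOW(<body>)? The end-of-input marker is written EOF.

In <cond> -> <body>: <body> is at the end, add FOLLOW(<cond>) = { EOF, (, +, -, ], id, num }.
In <expr> -> <body> <expr>: add FIRST(<expr>)\{λ} = { ], id, num }.
  Since <expr> is nullable, also add FOLLOW(<expr>) = { EOF, (, +, -, ], id, num }.
Union: FOLLOW(<body>) = { EOF, (, +, -, ], id, num }.

{ EOF, (, +, -, ], id, num }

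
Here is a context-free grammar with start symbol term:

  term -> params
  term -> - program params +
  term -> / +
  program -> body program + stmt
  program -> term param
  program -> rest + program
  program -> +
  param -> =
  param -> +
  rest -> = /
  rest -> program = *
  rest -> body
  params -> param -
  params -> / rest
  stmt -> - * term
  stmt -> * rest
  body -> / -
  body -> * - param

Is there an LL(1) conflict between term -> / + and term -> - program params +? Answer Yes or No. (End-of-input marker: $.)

FIRST(/ +) = { / } and FIRST(- program params +) = { - }.
The FIRST sets are disjoint and neither alternative is nullable — no conflict.

No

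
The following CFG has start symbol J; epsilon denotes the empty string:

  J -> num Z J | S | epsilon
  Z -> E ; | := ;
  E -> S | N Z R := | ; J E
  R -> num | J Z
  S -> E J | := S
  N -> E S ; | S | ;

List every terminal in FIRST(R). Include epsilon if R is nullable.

R -> num contributes {num}.
From R -> J Z: J nullable, take FIRST(J) ∪ FIRST(Z) = { :=, ;, num }.
Union: FIRST(R) = { :=, ;, num }.

{ :=, ;, num }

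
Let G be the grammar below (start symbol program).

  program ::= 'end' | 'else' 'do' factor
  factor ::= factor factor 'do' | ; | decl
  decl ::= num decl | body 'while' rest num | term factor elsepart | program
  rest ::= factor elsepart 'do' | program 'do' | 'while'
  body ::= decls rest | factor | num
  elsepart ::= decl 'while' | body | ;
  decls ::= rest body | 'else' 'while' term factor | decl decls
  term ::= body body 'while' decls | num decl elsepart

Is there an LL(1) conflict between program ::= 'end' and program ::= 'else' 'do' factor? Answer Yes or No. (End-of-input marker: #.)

FIRST('end') = { 'end' } and FIRST('else' 'do' factor) = { 'else' }.
The FIRST sets are disjoint and neither alternative is nullable — no conflict.

No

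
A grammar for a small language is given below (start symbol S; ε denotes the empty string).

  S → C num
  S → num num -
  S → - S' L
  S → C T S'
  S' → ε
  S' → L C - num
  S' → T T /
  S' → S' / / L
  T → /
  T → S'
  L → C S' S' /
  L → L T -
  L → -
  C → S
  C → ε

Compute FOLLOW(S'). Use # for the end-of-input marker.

{ #, -, /, num }

In S → - S' L: add FIRST(L) = { -, /, num }.
In S → C T S': S' is at the end, add FOLLOW(S) = { #, -, /, num }.
In S' → S' / / L: add FIRST(/ / L) = { / }.
In T → S': S' is at the end, add FOLLOW(T) = { #, -, /, num }.
In L → C S' S' /: add FIRST(S' /) = { -, /, num }.
In L → C S' S' /: add FIRST(/) = { / }.
Union: FOLLOW(S') = { #, -, /, num }.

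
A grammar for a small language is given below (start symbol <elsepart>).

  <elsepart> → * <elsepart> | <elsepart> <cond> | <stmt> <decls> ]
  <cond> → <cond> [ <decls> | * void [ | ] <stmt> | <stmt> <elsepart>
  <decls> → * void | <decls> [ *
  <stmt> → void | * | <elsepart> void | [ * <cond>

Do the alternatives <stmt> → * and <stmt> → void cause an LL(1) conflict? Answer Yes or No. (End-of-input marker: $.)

FIRST(*) = { * } and FIRST(void) = { void }.
The FIRST sets are disjoint and neither alternative is nullable — no conflict.

No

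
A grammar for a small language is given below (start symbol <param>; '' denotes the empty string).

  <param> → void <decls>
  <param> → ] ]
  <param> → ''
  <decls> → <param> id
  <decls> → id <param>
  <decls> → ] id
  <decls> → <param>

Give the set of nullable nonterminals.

Directly nullable (have an ''-production): <param>.
<decls> → <param> with every symbol nullable, so <decls> is nullable.

{ <decls>, <param> }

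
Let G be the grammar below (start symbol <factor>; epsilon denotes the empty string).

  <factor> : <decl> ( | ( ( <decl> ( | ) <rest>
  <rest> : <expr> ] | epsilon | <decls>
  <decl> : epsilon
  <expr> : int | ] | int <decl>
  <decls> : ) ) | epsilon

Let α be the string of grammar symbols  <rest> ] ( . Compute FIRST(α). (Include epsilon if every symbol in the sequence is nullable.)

{ ), ], int }

Add FIRST(<rest>)\{epsilon} = { ), ], int }; <rest> is nullable, continue.
] is a terminal; add {]} and stop.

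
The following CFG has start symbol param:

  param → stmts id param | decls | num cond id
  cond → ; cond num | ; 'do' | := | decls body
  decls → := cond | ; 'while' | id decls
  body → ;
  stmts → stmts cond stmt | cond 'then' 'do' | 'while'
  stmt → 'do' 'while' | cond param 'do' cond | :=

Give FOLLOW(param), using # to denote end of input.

param is the start symbol, so # ∈ FOLLOW(param).
In param → stmts id param: param is at the end, add FOLLOW(param) = { #, 'do' }.
In stmt → cond param 'do' cond: add FIRST('do' cond) = { 'do' }.
Union: FOLLOW(param) = { #, 'do' }.

{ #, 'do' }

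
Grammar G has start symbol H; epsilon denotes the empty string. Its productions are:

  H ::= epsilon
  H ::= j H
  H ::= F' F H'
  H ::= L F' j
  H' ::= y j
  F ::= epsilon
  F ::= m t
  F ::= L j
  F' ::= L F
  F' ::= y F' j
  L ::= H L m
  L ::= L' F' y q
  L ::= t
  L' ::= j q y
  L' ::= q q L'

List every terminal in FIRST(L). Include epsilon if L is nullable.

{ j, q, t, y }

From L ::= H L m: H nullable, take FIRST(H) ∪ FIRST(L) = { j, q, t, y }.
From L ::= L' F' y q: add FIRST(L') = { j, q }.
L ::= t contributes {t}.
Union: FIRST(L) = { j, q, t, y }.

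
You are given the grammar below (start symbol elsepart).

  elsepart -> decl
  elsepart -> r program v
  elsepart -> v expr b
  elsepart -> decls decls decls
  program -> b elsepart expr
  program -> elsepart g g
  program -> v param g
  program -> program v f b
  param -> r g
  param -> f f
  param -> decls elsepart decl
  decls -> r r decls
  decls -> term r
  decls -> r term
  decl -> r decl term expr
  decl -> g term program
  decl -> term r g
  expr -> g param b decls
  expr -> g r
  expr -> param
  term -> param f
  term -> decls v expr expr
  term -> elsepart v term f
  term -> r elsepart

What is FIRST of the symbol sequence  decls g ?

Add FIRST(decls) = { f, g, r, v }; decls is not nullable, stop.

{ f, g, r, v }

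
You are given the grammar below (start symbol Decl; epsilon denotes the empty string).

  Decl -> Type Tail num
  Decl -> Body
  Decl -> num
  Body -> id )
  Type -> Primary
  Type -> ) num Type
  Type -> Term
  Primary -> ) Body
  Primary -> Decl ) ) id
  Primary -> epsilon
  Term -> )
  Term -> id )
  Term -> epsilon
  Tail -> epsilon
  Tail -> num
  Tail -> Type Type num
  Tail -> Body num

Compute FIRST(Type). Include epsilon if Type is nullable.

{ ), id, num, epsilon }

From Type -> Primary: add FIRST(Primary) = { ), id, num, epsilon } (including epsilon since Primary is nullable).
Type -> ) num Type contributes {)}.
From Type -> Term: add FIRST(Term) = { ), id, epsilon } (including epsilon since Term is nullable).
Union: FIRST(Type) = { ), id, num, epsilon }.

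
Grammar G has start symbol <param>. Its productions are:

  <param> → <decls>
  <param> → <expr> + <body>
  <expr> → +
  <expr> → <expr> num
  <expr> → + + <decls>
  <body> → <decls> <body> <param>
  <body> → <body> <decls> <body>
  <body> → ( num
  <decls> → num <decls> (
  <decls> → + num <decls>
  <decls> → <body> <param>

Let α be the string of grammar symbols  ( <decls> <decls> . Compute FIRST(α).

{ ( }

( is a terminal; add {(} and stop.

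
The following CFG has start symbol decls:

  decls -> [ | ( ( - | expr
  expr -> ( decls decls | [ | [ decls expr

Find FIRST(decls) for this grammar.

{ (, [ }

decls -> [ contributes {[}.
decls -> ( ( - contributes {(}.
From decls -> expr: add FIRST(expr) = { (, [ }.
Union: FIRST(decls) = { (, [ }.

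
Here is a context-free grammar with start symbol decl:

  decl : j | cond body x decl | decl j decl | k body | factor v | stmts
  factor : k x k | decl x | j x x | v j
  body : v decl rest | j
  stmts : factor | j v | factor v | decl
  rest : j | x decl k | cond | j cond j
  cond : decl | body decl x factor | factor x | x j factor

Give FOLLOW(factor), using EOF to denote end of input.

{ EOF, j, k, v, x }

In decl : factor v: add FIRST(v) = { v }.
In stmts : factor: factor is at the end, add FOLLOW(stmts) = { EOF, j, k, v, x }.
In stmts : factor v: add FIRST(v) = { v }.
In cond : body decl x factor: factor is at the end, add FOLLOW(cond) = { EOF, j, k, v, x }.
In cond : factor x: add FIRST(x) = { x }.
In cond : x j factor: factor is at the end, add FOLLOW(cond) = { EOF, j, k, v, x }.
Union: FOLLOW(factor) = { EOF, j, k, v, x }.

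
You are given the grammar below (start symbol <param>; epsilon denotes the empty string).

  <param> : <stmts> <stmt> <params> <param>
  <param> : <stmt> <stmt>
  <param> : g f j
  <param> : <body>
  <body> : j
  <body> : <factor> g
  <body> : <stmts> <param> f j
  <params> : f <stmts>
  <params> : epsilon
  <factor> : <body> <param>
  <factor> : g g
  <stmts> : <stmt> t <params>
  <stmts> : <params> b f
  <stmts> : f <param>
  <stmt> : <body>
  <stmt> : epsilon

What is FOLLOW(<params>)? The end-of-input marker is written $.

In <param> : <stmts> <stmt> <params> <param>: add FIRST(<param>)\{epsilon} = { b, f, g, j, t }.
  Since <param> is nullable, also add FOLLOW(<param>) = { $, b, f, g, j, t }.
In <stmts> : <stmt> t <params>: <params> is at the end, add FOLLOW(<stmts>) = { $, b, f, g, j, t }.
In <stmts> : <params> b f: add FIRST(b f) = { b }.
Union: FOLLOW(<params>) = { $, b, f, g, j, t }.

{ $, b, f, g, j, t }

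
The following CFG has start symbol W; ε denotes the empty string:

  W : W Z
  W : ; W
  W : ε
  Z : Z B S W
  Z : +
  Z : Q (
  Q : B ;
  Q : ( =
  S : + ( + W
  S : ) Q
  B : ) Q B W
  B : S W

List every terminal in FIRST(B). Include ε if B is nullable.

B : ) Q B W contributes {)}.
From B : S W: add FIRST(S) = { ), + }.
Union: FIRST(B) = { ), + }.

{ ), + }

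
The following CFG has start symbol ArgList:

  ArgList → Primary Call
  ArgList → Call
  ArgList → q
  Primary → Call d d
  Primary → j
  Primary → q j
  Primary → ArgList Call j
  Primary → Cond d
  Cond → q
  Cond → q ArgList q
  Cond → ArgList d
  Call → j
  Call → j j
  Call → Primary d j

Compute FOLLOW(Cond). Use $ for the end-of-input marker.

In Primary → Cond d: add FIRST(d) = { d }.
Union: FOLLOW(Cond) = { d }.

{ d }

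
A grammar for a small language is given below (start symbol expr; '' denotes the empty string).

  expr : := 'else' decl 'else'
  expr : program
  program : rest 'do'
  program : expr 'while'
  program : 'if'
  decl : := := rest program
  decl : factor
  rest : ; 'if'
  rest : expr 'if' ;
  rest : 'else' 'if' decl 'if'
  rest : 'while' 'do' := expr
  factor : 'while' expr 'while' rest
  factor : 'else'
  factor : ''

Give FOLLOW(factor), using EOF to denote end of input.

{ 'else', 'if' }

In decl : factor: factor is at the end, add FOLLOW(decl) = { 'else', 'if' }.
Union: FOLLOW(factor) = { 'else', 'if' }.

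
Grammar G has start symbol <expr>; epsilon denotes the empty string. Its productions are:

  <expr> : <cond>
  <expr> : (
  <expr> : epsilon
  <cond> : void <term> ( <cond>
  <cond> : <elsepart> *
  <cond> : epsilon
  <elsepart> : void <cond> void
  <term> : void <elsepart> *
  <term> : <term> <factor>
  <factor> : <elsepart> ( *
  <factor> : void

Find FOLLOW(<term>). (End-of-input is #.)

{ (, void }

In <cond> : void <term> ( <cond>: add FIRST(( <cond>) = { ( }.
In <term> : <term> <factor>: add FIRST(<factor>) = { void }.
Union: FOLLOW(<term>) = { (, void }.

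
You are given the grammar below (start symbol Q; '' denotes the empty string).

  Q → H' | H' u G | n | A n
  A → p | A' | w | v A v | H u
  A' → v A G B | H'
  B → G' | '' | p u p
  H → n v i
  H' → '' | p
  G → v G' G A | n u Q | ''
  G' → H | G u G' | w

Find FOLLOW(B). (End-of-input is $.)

In A' → v A G B: B is at the end, add FOLLOW(A') = { $, n, p, u, v, w }.
Union: FOLLOW(B) = { $, n, p, u, v, w }.

{ $, n, p, u, v, w }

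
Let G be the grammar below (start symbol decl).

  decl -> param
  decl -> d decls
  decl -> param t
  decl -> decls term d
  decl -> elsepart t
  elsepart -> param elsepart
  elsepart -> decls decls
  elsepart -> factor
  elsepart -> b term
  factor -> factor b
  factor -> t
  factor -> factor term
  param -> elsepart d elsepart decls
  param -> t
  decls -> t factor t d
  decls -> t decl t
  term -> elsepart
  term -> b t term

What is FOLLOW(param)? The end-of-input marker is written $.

In decl -> param: param is at the end, add FOLLOW(decl) = { $, t }.
In decl -> param t: add FIRST(t) = { t }.
In elsepart -> param elsepart: add FIRST(elsepart) = { b, t }.
Union: FOLLOW(param) = { $, b, t }.

{ $, b, t }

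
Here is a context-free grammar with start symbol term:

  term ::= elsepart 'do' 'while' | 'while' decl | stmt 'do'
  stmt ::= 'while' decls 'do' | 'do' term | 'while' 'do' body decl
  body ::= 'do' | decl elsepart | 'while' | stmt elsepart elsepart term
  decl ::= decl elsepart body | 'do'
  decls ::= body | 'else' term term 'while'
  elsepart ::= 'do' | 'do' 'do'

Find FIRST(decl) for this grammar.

{ 'do' }

From decl ::= decl elsepart body: add FIRST(decl) = { 'do' }.
decl ::= 'do' contributes {'do'}.
Union: FIRST(decl) = { 'do' }.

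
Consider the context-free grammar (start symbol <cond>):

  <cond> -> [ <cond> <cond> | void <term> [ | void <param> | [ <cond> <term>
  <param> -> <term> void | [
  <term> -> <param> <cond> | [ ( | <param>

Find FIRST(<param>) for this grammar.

{ [ }

From <param> -> <term> void: add FIRST(<term>) = { [ }.
<param> -> [ contributes {[}.
Union: FIRST(<param>) = { [ }.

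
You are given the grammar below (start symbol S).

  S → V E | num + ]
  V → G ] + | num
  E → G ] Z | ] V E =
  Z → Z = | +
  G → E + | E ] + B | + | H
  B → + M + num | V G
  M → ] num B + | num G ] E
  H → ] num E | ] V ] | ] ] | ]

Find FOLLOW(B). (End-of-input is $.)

In G → E ] + B: B is at the end, add FOLLOW(G) = { +, ] }.
In M → ] num B +: add FIRST(+) = { + }.
Union: FOLLOW(B) = { +, ] }.

{ +, ] }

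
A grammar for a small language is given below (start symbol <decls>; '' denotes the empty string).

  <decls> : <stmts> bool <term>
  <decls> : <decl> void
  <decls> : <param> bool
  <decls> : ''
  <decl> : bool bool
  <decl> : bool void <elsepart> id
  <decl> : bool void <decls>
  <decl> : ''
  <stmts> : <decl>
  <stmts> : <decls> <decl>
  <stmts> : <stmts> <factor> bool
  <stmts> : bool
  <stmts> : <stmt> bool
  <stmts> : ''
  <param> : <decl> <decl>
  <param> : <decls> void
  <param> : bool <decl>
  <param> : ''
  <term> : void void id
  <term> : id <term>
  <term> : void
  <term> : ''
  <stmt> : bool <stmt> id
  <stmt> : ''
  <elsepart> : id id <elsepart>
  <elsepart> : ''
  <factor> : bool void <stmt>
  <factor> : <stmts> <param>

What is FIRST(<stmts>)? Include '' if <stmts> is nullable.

{ bool, void, '' }

From <stmts> : <decl>: add FIRST(<decl>) = { bool, '' } (including '' since <decl> is nullable).
From <stmts> : <decls> <decl>: <decls>, <decl> nullable, take FIRST(<decls>) ∪ FIRST(<decl>) = { bool, void }; also '' since the whole RHS is nullable.
From <stmts> : <stmts> <factor> bool: <stmts>, <factor> nullable, take FIRST(<stmts>) ∪ FIRST(<factor>) ∪ {bool} = { bool, void }.
<stmts> : bool contributes {bool}.
From <stmts> : <stmt> bool: <stmt> nullable, take FIRST(<stmt>) ∪ {bool} = { bool }.
<stmts> : '' contributes ''.
Union: FIRST(<stmts>) = { bool, void, '' }.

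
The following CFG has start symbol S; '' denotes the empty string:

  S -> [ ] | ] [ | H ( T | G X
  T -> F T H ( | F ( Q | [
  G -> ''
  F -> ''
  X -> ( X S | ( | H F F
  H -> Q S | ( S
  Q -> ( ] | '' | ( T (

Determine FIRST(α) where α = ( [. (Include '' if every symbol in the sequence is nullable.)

{ ( }

( is a terminal; add {(} and stop.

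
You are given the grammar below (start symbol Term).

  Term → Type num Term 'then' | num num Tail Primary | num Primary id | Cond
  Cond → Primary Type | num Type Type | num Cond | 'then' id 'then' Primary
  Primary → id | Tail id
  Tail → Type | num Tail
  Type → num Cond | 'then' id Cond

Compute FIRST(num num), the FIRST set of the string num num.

{ num }

num is a terminal; add {num} and stop.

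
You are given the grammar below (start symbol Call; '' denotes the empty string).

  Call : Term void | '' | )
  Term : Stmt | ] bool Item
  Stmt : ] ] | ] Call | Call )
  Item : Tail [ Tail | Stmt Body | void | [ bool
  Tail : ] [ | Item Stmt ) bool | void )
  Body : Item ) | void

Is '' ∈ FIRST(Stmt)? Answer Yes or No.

No

Nullable nonterminals: Call.
No production of Stmt has an RHS whose symbols are all nullable, so Stmt is not nullable.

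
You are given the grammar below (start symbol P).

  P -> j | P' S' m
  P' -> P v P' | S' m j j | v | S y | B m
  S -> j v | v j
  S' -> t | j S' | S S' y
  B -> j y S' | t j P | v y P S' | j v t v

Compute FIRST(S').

{ j, t, v }

S' -> t contributes {t}.
S' -> j S' contributes {j}.
From S' -> S S' y: add FIRST(S) = { j, v }.
Union: FIRST(S') = { j, t, v }.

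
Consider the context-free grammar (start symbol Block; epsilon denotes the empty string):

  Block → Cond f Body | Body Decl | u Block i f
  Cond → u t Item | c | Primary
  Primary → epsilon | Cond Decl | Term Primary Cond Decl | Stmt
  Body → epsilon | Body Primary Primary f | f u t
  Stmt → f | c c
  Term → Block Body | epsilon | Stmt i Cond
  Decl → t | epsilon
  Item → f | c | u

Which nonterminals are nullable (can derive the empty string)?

{ Block, Body, Cond, Decl, Primary, Term }

Directly nullable (have an epsilon-production): Primary, Body, Term, Decl.
Block → Body Decl with every symbol nullable, so Block is nullable.
Cond → Primary with every symbol nullable, so Cond is nullable.
No other nonterminal has a production whose RHS symbols are all nullable.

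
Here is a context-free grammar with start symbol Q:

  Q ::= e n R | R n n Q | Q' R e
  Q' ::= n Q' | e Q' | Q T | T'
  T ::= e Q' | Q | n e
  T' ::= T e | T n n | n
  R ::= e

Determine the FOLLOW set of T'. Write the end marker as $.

{ e, n }

In Q' ::= T': T' is at the end, add FOLLOW(Q') = { e, n }.
Union: FOLLOW(T') = { e, n }.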